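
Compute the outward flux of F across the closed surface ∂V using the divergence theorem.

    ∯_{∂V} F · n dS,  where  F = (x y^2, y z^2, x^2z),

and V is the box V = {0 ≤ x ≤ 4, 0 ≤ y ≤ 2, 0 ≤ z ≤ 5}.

By the divergence theorem,

    ∯_{∂V} F · n dS = ∭_V (∇ · F) dV.

Compute the divergence:
    ∇ · F = ∂F_x/∂x + ∂F_y/∂y + ∂F_z/∂z = y^2 + z^2 + x^2 = x^2 + y^2 + z^2.

V is a rectangular box, so dV = dx dy dz with 0 ≤ x ≤ 4, 0 ≤ y ≤ 2, 0 ≤ z ≤ 5.

Integrate (x^2 + y^2 + z^2) over V as an iterated integral:

    ∭_V (∇·F) dV = ∫_0^{4} ∫_0^{2} ∫_0^{5} (x^2 + y^2 + z^2) dz dy dx.

Inner (z from 0 to 5): 5x^2 + 5y^2 + 125/3.
Middle (y from 0 to 2): 10x^2 + 290/3.
Outer (x from 0 to 4): 600.

Therefore ∯_{∂V} F · n dS = 600.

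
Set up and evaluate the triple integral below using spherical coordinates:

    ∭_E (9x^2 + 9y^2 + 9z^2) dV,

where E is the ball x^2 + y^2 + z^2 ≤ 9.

In spherical coordinates, x = ρ sin(φ) cos(θ), y = ρ sin(φ) sin(θ), z = ρ cos(φ), and dV = ρ^2 sin(φ) dρ dφ dθ.

The integrand becomes 9ρ^2, so

    ∭_E (9x^2 + 9y^2 + 9z^2) dV = ∫_{0}^{2π} ∫_{0}^{π} ∫_{0}^{3} (9ρ^2) · ρ^2 sin(φ) dρ dφ dθ.

Inner (ρ): 2187sin(φ)/5.
Middle (φ): 4374/5.
Outer (θ): 8748π/5.

Therefore the triple integral equals 8748π/5.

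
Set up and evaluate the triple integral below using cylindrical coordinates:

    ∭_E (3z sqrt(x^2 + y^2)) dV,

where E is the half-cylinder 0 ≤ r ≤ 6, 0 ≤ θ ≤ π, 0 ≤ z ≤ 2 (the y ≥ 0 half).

In cylindrical coordinates, x = r cos(θ), y = r sin(θ), z = z, and dV = r dr dθ dz.

The integrand becomes 3r z, so

    ∭_E (3z sqrt(x^2 + y^2)) dV = ∫_{0}^{π} ∫_{0}^{6} ∫_{0}^{2} (3r z) · r dz dr dθ.

Inner (z): 6r^2.
Middle (r from 0 to 6): 432.
Outer (θ): 432π.

Therefore the triple integral equals 432π.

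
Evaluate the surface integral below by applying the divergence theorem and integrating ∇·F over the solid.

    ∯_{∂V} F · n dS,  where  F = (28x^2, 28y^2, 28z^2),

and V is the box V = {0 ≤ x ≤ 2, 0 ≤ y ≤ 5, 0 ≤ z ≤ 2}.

By the divergence theorem,

    ∯_{∂V} F · n dS = ∭_V (∇ · F) dV.

Compute the divergence:
    ∇ · F = ∂F_x/∂x + ∂F_y/∂y + ∂F_z/∂z = 56x + 56y + 56z.

V is a rectangular box, so dV = dx dy dz with 0 ≤ x ≤ 2, 0 ≤ y ≤ 5, 0 ≤ z ≤ 2.

Integrate (56x + 56y + 56z) over V as an iterated integral:

    ∭_V (∇·F) dV = ∫_0^{2} ∫_0^{5} ∫_0^{2} (56x + 56y + 56z) dz dy dx.

Inner (z from 0 to 2): 112x + 112y + 112.
Middle (y from 0 to 5): 560x + 1960.
Outer (x from 0 to 2): 5040.

Therefore ∯_{∂V} F · n dS = 5040.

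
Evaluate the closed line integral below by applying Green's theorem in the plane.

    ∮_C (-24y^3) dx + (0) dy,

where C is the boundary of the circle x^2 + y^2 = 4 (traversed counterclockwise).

Green's theorem converts the closed line integral into a double integral over the enclosed region D:

    ∮_C P dx + Q dy = ∬_D (∂Q/∂x - ∂P/∂y) dA.

Here P = -24y^3, Q = 0, so

    ∂Q/∂x = 0,    ∂P/∂y = -72y^2,
    ∂Q/∂x - ∂P/∂y = 72y^2.

D is the region x^2 + y^2 ≤ 4. Evaluating the double integral:

In polar coordinates (x = r cos θ, y = r sin θ, dA = r dr dθ) the integrand becomes 72r^2sin(θ)^2, so

    ∬_D (72y^2) dA = ∫_0^{2π} ∫_0^{2} (72r^2sin(θ)^2) · r dr dθ.

Inner (r from 0 to 2): 288sin(θ)^2.
Outer (θ from 0 to 2π): 288π.

Therefore ∮_C P dx + Q dy = 288π.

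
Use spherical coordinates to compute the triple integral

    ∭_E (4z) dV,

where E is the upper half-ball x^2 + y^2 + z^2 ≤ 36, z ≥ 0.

In spherical coordinates, x = ρ sin(φ) cos(θ), y = ρ sin(φ) sin(θ), z = ρ cos(φ), and dV = ρ^2 sin(φ) dρ dφ dθ.

The integrand becomes 4ρ cos(φ), so

    ∭_E (4z) dV = ∫_{0}^{2π} ∫_{0}^{π/2} ∫_{0}^{6} (4ρ cos(φ)) · ρ^2 sin(φ) dρ dφ dθ.

Inner (ρ): 648sin(2φ).
Middle (φ): 648.
Outer (θ): 1296π.

Therefore the triple integral equals 1296π.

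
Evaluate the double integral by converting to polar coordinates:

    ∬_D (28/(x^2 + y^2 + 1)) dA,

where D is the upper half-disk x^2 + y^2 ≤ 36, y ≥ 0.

The region D is 0 ≤ r ≤ 6, 0 ≤ θ ≤ π in polar coordinates, where x = r cos(θ), y = r sin(θ), and dA = r dr dθ.

Under the substitution, the integrand becomes 28/(r^2 + 1), so

    ∬_D (28/(x^2 + y^2 + 1)) dA = ∫_{0}^{π} ∫_{0}^{6} (28/(r^2 + 1)) · r dr dθ.

Inner integral (in r): ∫_{0}^{6} (28/(r^2 + 1)) · r dr = log(9012061295995008299689).

Outer integral (in θ): ∫_{0}^{π} (log(9012061295995008299689)) dθ = log(9012061295995008299689^π).

Therefore ∬_D (28/(x^2 + y^2 + 1)) dA = log(9012061295995008299689^π).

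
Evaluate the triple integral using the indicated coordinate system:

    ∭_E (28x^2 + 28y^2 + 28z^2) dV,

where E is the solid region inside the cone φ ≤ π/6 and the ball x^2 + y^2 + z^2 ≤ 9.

In spherical coordinates, x = ρ sin(φ) cos(θ), y = ρ sin(φ) sin(θ), z = ρ cos(φ), and dV = ρ^2 sin(φ) dρ dφ dθ.

The integrand becomes 28ρ^2, so

    ∭_E (28x^2 + 28y^2 + 28z^2) dV = ∫_{0}^{2π} ∫_{0}^{π/6} ∫_{0}^{3} (28ρ^2) · ρ^2 sin(φ) dρ dφ dθ.

Inner (ρ): 6804sin(φ)/5.
Middle (φ): 6804/5 - 3402sqrt(3)/5.
Outer (θ): 6804π (2 - sqrt(3))/5.

Therefore the triple integral equals 6804π (2 - sqrt(3))/5.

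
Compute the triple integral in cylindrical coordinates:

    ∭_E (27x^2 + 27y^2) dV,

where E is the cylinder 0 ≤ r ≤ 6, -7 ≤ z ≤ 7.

In cylindrical coordinates, x = r cos(θ), y = r sin(θ), z = z, and dV = r dr dθ dz.

The integrand becomes 27r^2, so

    ∭_E (27x^2 + 27y^2) dV = ∫_{0}^{2π} ∫_{0}^{6} ∫_{-7}^{7} (27r^2) · r dz dr dθ.

Inner (z): 378r^3.
Middle (r from 0 to 6): 122472.
Outer (θ): 244944π.

Therefore the triple integral equals 244944π.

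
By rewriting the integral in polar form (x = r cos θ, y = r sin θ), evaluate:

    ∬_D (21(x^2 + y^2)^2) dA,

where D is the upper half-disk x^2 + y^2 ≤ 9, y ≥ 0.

The region D is 0 ≤ r ≤ 3, 0 ≤ θ ≤ π in polar coordinates, where x = r cos(θ), y = r sin(θ), and dA = r dr dθ.

Under the substitution, the integrand becomes 21r^4, so

    ∬_D (21(x^2 + y^2)^2) dA = ∫_{0}^{π} ∫_{0}^{3} (21r^4) · r dr dθ.

Inner integral (in r): ∫_{0}^{3} (21r^4) · r dr = 5103/2.

Outer integral (in θ): ∫_{0}^{π} (5103/2) dθ = 5103π/2.

Therefore ∬_D (21(x^2 + y^2)^2) dA = 5103π/2.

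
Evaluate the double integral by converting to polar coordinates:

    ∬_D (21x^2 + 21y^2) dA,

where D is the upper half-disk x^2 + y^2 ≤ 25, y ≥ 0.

The region D is 0 ≤ r ≤ 5, 0 ≤ θ ≤ π in polar coordinates, where x = r cos(θ), y = r sin(θ), and dA = r dr dθ.

Under the substitution, the integrand becomes 21r^2, so

    ∬_D (21x^2 + 21y^2) dA = ∫_{0}^{π} ∫_{0}^{5} (21r^2) · r dr dθ.

Inner integral (in r): ∫_{0}^{5} (21r^2) · r dr = 13125/4.

Outer integral (in θ): ∫_{0}^{π} (13125/4) dθ = 13125π/4.

Therefore ∬_D (21x^2 + 21y^2) dA = 13125π/4.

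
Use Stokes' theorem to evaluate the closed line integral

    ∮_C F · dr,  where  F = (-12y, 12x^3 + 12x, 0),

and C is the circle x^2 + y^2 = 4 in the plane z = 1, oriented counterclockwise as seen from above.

Let S be the flat disk x^2 + y^2 ≤ 4 in the plane z = 1, with upward unit normal n̂ = ẑ. By Stokes' theorem,

    ∮_C F · dr = ∬_S (∇ × F) · n̂ dS = ∬_D (curl F)_z dA,

where D is the disk x^2 + y^2 ≤ 4.

Compute the curl of F = (-12y, 12x^3 + 12x, 0):
    (∇ × F)_x = ∂F_z/∂y - ∂F_y/∂z = 0,
    (∇ × F)_y = ∂F_x/∂z - ∂F_z/∂x = 0,
    (∇ × F)_z = ∂F_y/∂x - ∂F_x/∂y = 36x^2 + 24.

On z = 1, (curl F)_z = 36x^2 + 24.

Convert to polar (x = r cos θ, y = r sin θ, dA = r dr dθ); the integrand becomes 36r^2cos(θ)^2 + 24, so

    ∬_D (curl F)_z dA = ∫_0^{2π} ∫_0^{2} (36r^2cos(θ)^2 + 24) · r dr dθ.

Inner (r from 0 to 2): 144cos(θ)^2 + 48.
Outer (θ from 0 to 2π): 240π.

Therefore ∮_C F · dr = 240π.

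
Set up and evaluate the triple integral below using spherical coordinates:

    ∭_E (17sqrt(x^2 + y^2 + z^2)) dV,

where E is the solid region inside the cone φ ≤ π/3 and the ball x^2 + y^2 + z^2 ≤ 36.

In spherical coordinates, x = ρ sin(φ) cos(θ), y = ρ sin(φ) sin(θ), z = ρ cos(φ), and dV = ρ^2 sin(φ) dρ dφ dθ.

The integrand becomes 17ρ, so

    ∭_E (17sqrt(x^2 + y^2 + z^2)) dV = ∫_{0}^{2π} ∫_{0}^{π/3} ∫_{0}^{6} (17ρ) · ρ^2 sin(φ) dρ dφ dθ.

Inner (ρ): 5508sin(φ).
Middle (φ): 2754.
Outer (θ): 5508π.

Therefore the triple integral equals 5508π.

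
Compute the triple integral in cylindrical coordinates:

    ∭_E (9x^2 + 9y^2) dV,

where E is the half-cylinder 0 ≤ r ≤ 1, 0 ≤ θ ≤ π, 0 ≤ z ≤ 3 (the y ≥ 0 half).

In cylindrical coordinates, x = r cos(θ), y = r sin(θ), z = z, and dV = r dr dθ dz.

The integrand becomes 9r^2, so

    ∭_E (9x^2 + 9y^2) dV = ∫_{0}^{π} ∫_{0}^{1} ∫_{0}^{3} (9r^2) · r dz dr dθ.

Inner (z): 27r^3.
Middle (r from 0 to 1): 27/4.
Outer (θ): 27π/4.

Therefore the triple integral equals 27π/4.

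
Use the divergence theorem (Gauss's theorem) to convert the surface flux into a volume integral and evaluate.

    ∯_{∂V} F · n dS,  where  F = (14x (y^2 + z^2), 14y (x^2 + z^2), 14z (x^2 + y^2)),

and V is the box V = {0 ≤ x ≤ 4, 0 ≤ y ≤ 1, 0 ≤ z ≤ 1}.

By the divergence theorem,

    ∯_{∂V} F · n dS = ∭_V (∇ · F) dV.

Compute the divergence:
    ∇ · F = ∂F_x/∂x + ∂F_y/∂y + ∂F_z/∂z = 14y^2 + 14z^2 + 14x^2 + 14z^2 + 14x^2 + 14y^2 = 28x^2 + 28y^2 + 28z^2.

V is a rectangular box, so dV = dx dy dz with 0 ≤ x ≤ 4, 0 ≤ y ≤ 1, 0 ≤ z ≤ 1.

Integrate (28x^2 + 28y^2 + 28z^2) over V as an iterated integral:

    ∭_V (∇·F) dV = ∫_0^{4} ∫_0^{1} ∫_0^{1} (28x^2 + 28y^2 + 28z^2) dz dy dx.

Inner (z from 0 to 1): 28x^2 + 28y^2 + 28/3.
Middle (y from 0 to 1): 28x^2 + 56/3.
Outer (x from 0 to 4): 672.

Therefore ∯_{∂V} F · n dS = 672.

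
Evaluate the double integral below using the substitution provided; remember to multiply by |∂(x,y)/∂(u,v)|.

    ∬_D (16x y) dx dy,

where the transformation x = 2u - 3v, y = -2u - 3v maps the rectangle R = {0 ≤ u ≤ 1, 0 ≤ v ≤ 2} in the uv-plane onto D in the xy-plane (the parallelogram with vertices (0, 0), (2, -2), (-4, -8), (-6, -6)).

Compute the Jacobian determinant of (x, y) with respect to (u, v):

    ∂(x,y)/∂(u,v) = | 2  -3 | = (2)(-3) - (-3)(-2) = -12.
                   | -2  -3 |

Its absolute value is |J| = 12 (the area scaling factor).

Substituting x = 2u - 3v, y = -2u - 3v into the integrand,

    16x y → -64u^2 + 144v^2,

so the integral becomes

    ∬_R (-64u^2 + 144v^2) · |J| du dv = ∫_0^1 ∫_0^2 (-768u^2 + 1728v^2) dv du.

Inner (v): 4608 - 1536u^2.
Outer (u): 4096.

Therefore ∬_D (16x y) dx dy = 4096.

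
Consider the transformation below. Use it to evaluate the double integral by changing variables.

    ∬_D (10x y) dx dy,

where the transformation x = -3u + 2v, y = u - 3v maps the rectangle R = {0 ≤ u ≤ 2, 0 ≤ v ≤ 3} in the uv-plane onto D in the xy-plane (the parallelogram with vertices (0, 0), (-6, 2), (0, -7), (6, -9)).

Compute the Jacobian determinant of (x, y) with respect to (u, v):

    ∂(x,y)/∂(u,v) = | -3  2 | = (-3)(-3) - (2)(1) = 7.
                   | 1  -3 |

Its absolute value is |J| = 7 (the area scaling factor).

Substituting x = -3u + 2v, y = u - 3v into the integrand,

    10x y → -30u^2 + 110u v - 60v^2,

so the integral becomes

    ∬_R (-30u^2 + 110u v - 60v^2) · |J| du dv = ∫_0^2 ∫_0^3 (-210u^2 + 770u v - 420v^2) dv du.

Inner (v): -630u^2 + 3465u - 3780.
Outer (u): -2310.

Therefore ∬_D (10x y) dx dy = -2310.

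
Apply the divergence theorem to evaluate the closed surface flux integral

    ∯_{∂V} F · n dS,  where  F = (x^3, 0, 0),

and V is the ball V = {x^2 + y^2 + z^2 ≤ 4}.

By the divergence theorem,

    ∯_{∂V} F · n dS = ∭_V (∇ · F) dV.

Compute the divergence:
    ∇ · F = ∂F_x/∂x + ∂F_y/∂y + ∂F_z/∂z = 3x^2 + 0 + 0 = 3x^2.

In spherical coordinates, x = ρ sin(φ) cos(θ), y = ρ sin(φ) sin(θ), z = ρ cos(φ), dV = ρ^2 sin(φ) dρ dφ dθ, with 0 ≤ ρ ≤ 2, 0 ≤ φ ≤ π, 0 ≤ θ ≤ 2π.

The integrand, after substitution and multiplying by the volume element, becomes (3ρ^2sin(φ)^2cos(θ)^2) · ρ^2 sin(φ), so

    ∭_V (∇·F) dV = ∫_0^{2π} ∫_0^{π} ∫_0^{2} (3ρ^2sin(φ)^2cos(θ)^2) · ρ^2 sin(φ) dρ dφ dθ.

Inner (ρ from 0 to 2): 96sin(φ)^3cos(θ)^2/5.
Middle (φ from 0 to π): 128cos(θ)^2/5.
Outer (θ from 0 to 2π): 128π/5.

Therefore ∯_{∂V} F · n dS = 128π/5.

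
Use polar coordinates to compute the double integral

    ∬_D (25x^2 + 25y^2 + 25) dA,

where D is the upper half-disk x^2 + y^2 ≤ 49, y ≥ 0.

The region D is 0 ≤ r ≤ 7, 0 ≤ θ ≤ π in polar coordinates, where x = r cos(θ), y = r sin(θ), and dA = r dr dθ.

Under the substitution, the integrand becomes 25r^2 + 25, so

    ∬_D (25x^2 + 25y^2 + 25) dA = ∫_{0}^{π} ∫_{0}^{7} (25r^2 + 25) · r dr dθ.

Inner integral (in r): ∫_{0}^{7} (25r^2 + 25) · r dr = 62475/4.

Outer integral (in θ): ∫_{0}^{π} (62475/4) dθ = 62475π/4.

Therefore ∬_D (25x^2 + 25y^2 + 25) dA = 62475π/4.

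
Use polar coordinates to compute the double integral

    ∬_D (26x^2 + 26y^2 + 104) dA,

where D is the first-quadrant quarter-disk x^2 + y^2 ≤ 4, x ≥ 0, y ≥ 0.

The region D is 0 ≤ r ≤ 2, 0 ≤ θ ≤ π/2 in polar coordinates, where x = r cos(θ), y = r sin(θ), and dA = r dr dθ.

Under the substitution, the integrand becomes 26r^2 + 104, so

    ∬_D (26x^2 + 26y^2 + 104) dA = ∫_{0}^{π/2} ∫_{0}^{2} (26r^2 + 104) · r dr dθ.

Inner integral (in r): ∫_{0}^{2} (26r^2 + 104) · r dr = 312.

Outer integral (in θ): ∫_{0}^{π/2} (312) dθ = 156π.

Therefore ∬_D (26x^2 + 26y^2 + 104) dA = 156π.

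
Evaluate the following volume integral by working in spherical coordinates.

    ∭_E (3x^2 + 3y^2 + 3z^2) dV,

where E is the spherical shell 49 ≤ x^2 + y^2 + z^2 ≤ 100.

In spherical coordinates, x = ρ sin(φ) cos(θ), y = ρ sin(φ) sin(θ), z = ρ cos(φ), and dV = ρ^2 sin(φ) dρ dφ dθ.

The integrand becomes 3ρ^2, so

    ∭_E (3x^2 + 3y^2 + 3z^2) dV = ∫_{0}^{2π} ∫_{0}^{π} ∫_{7}^{10} (3ρ^2) · ρ^2 sin(φ) dρ dφ dθ.

Inner (ρ): 249579sin(φ)/5.
Middle (φ): 499158/5.
Outer (θ): 998316π/5.

Therefore the triple integral equals 998316π/5.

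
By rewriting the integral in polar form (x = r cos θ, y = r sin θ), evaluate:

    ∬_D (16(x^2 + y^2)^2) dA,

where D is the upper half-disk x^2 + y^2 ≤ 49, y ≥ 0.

The region D is 0 ≤ r ≤ 7, 0 ≤ θ ≤ π in polar coordinates, where x = r cos(θ), y = r sin(θ), and dA = r dr dθ.

Under the substitution, the integrand becomes 16r^4, so

    ∬_D (16(x^2 + y^2)^2) dA = ∫_{0}^{π} ∫_{0}^{7} (16r^4) · r dr dθ.

Inner integral (in r): ∫_{0}^{7} (16r^4) · r dr = 941192/3.

Outer integral (in θ): ∫_{0}^{π} (941192/3) dθ = 941192π/3.

Therefore ∬_D (16(x^2 + y^2)^2) dA = 941192π/3.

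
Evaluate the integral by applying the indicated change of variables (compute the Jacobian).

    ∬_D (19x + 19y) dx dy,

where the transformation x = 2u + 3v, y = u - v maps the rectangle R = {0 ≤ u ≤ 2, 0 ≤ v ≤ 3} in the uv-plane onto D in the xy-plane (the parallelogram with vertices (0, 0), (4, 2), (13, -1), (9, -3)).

Compute the Jacobian determinant of (x, y) with respect to (u, v):

    ∂(x,y)/∂(u,v) = | 2  3 | = (2)(-1) - (3)(1) = -5.
                   | 1  -1 |

Its absolute value is |J| = 5 (the area scaling factor).

Substituting x = 2u + 3v, y = u - v into the integrand,

    19x + 19y → 57u + 38v,

so the integral becomes

    ∬_R (57u + 38v) · |J| du dv = ∫_0^2 ∫_0^3 (285u + 190v) dv du.

Inner (v): 855u + 855.
Outer (u): 3420.

Therefore ∬_D (19x + 19y) dx dy = 3420.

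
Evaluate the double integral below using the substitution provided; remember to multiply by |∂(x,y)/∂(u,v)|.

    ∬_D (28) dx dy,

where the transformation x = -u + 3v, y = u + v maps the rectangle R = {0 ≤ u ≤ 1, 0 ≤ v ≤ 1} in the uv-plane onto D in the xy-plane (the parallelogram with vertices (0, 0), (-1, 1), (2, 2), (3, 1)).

Compute the Jacobian determinant of (x, y) with respect to (u, v):

    ∂(x,y)/∂(u,v) = | -1  3 | = (-1)(1) - (3)(1) = -4.
                   | 1  1 |

Its absolute value is |J| = 4 (the area scaling factor).

Substituting x = -u + 3v, y = u + v into the integrand,

    28 → 28,

so the integral becomes

    ∬_R (28) · |J| du dv = ∫_0^1 ∫_0^1 (112) dv du.

Inner (v): 112.
Outer (u): 112.

Therefore ∬_D (28) dx dy = 112.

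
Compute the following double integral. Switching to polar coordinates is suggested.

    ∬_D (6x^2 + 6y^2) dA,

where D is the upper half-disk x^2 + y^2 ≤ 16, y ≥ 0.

The region D is 0 ≤ r ≤ 4, 0 ≤ θ ≤ π in polar coordinates, where x = r cos(θ), y = r sin(θ), and dA = r dr dθ.

Under the substitution, the integrand becomes 6r^2, so

    ∬_D (6x^2 + 6y^2) dA = ∫_{0}^{π} ∫_{0}^{4} (6r^2) · r dr dθ.

Inner integral (in r): ∫_{0}^{4} (6r^2) · r dr = 384.

Outer integral (in θ): ∫_{0}^{π} (384) dθ = 384π.

Therefore ∬_D (6x^2 + 6y^2) dA = 384π.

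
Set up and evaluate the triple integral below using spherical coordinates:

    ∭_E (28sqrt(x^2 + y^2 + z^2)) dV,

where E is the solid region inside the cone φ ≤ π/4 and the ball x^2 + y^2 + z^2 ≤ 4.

In spherical coordinates, x = ρ sin(φ) cos(θ), y = ρ sin(φ) sin(θ), z = ρ cos(φ), and dV = ρ^2 sin(φ) dρ dφ dθ.

The integrand becomes 28ρ, so

    ∭_E (28sqrt(x^2 + y^2 + z^2)) dV = ∫_{0}^{2π} ∫_{0}^{π/4} ∫_{0}^{2} (28ρ) · ρ^2 sin(φ) dρ dφ dθ.

Inner (ρ): 112sin(φ).
Middle (φ): 112 - 56sqrt(2).
Outer (θ): 112π (2 - sqrt(2)).

Therefore the triple integral equals 112π (2 - sqrt(2)).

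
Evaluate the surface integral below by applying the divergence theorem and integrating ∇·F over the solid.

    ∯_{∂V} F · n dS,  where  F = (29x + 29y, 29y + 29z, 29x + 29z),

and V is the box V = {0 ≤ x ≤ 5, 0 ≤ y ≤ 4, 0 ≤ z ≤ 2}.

By the divergence theorem,

    ∯_{∂V} F · n dS = ∭_V (∇ · F) dV.

Compute the divergence:
    ∇ · F = ∂F_x/∂x + ∂F_y/∂y + ∂F_z/∂z = 29 + 29 + 29 = 87.

V is a rectangular box, so dV = dx dy dz with 0 ≤ x ≤ 5, 0 ≤ y ≤ 4, 0 ≤ z ≤ 2.

Integrate (87) over V as an iterated integral:

    ∭_V (∇·F) dV = ∫_0^{5} ∫_0^{4} ∫_0^{2} (87) dz dy dx.

Inner (z from 0 to 2): 174.
Middle (y from 0 to 4): 696.
Outer (x from 0 to 5): 3480.

Therefore ∯_{∂V} F · n dS = 3480.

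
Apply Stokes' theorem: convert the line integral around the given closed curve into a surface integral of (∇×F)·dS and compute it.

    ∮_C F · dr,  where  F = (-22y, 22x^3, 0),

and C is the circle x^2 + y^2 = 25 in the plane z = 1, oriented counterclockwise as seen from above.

Let S be the flat disk x^2 + y^2 ≤ 25 in the plane z = 1, with upward unit normal n̂ = ẑ. By Stokes' theorem,

    ∮_C F · dr = ∬_S (∇ × F) · n̂ dS = ∬_D (curl F)_z dA,

where D is the disk x^2 + y^2 ≤ 25.

Compute the curl of F = (-22y, 22x^3, 0):
    (∇ × F)_x = ∂F_z/∂y - ∂F_y/∂z = 0,
    (∇ × F)_y = ∂F_x/∂z - ∂F_z/∂x = 0,
    (∇ × F)_z = ∂F_y/∂x - ∂F_x/∂y = 66x^2 + 22.

On z = 1, (curl F)_z = 66x^2 + 22.

Convert to polar (x = r cos θ, y = r sin θ, dA = r dr dθ); the integrand becomes 66r^2cos(θ)^2 + 22, so

    ∬_D (curl F)_z dA = ∫_0^{2π} ∫_0^{5} (66r^2cos(θ)^2 + 22) · r dr dθ.

Inner (r from 0 to 5): 20625cos(θ)^2/2 + 275.
Outer (θ from 0 to 2π): 21725π/2.

Therefore ∮_C F · dr = 21725π/2.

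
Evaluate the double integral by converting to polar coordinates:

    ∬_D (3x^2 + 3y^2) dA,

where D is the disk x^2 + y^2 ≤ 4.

The region D is 0 ≤ r ≤ 2, 0 ≤ θ ≤ 2π in polar coordinates, where x = r cos(θ), y = r sin(θ), and dA = r dr dθ.

Under the substitution, the integrand becomes 3r^2, so

    ∬_D (3x^2 + 3y^2) dA = ∫_{0}^{2π} ∫_{0}^{2} (3r^2) · r dr dθ.

Inner integral (in r): ∫_{0}^{2} (3r^2) · r dr = 12.

Outer integral (in θ): ∫_{0}^{2π} (12) dθ = 24π.

Therefore ∬_D (3x^2 + 3y^2) dA = 24π.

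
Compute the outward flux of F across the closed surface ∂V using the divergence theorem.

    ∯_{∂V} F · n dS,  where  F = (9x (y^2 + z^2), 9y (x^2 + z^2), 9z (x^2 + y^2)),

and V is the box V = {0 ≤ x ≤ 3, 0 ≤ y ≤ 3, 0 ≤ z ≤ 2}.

By the divergence theorem,

    ∯_{∂V} F · n dS = ∭_V (∇ · F) dV.

Compute the divergence:
    ∇ · F = ∂F_x/∂x + ∂F_y/∂y + ∂F_z/∂z = 9y^2 + 9z^2 + 9x^2 + 9z^2 + 9x^2 + 9y^2 = 18x^2 + 18y^2 + 18z^2.

V is a rectangular box, so dV = dx dy dz with 0 ≤ x ≤ 3, 0 ≤ y ≤ 3, 0 ≤ z ≤ 2.

Integrate (18x^2 + 18y^2 + 18z^2) over V as an iterated integral:

    ∭_V (∇·F) dV = ∫_0^{3} ∫_0^{3} ∫_0^{2} (18x^2 + 18y^2 + 18z^2) dz dy dx.

Inner (z from 0 to 2): 36x^2 + 36y^2 + 48.
Middle (y from 0 to 3): 108x^2 + 468.
Outer (x from 0 to 3): 2376.

Therefore ∯_{∂V} F · n dS = 2376.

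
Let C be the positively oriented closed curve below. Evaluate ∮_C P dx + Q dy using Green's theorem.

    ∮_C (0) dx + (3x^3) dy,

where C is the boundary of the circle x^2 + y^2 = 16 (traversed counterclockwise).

Green's theorem converts the closed line integral into a double integral over the enclosed region D:

    ∮_C P dx + Q dy = ∬_D (∂Q/∂x - ∂P/∂y) dA.

Here P = 0, Q = 3x^3, so

    ∂Q/∂x = 9x^2,    ∂P/∂y = 0,
    ∂Q/∂x - ∂P/∂y = 9x^2.

D is the region x^2 + y^2 ≤ 16. Evaluating the double integral:

In polar coordinates (x = r cos θ, y = r sin θ, dA = r dr dθ) the integrand becomes 9r^2cos(θ)^2, so

    ∬_D (9x^2) dA = ∫_0^{2π} ∫_0^{4} (9r^2cos(θ)^2) · r dr dθ.

Inner (r from 0 to 4): 576cos(θ)^2.
Outer (θ from 0 to 2π): 576π.

Therefore ∮_C P dx + Q dy = 576π.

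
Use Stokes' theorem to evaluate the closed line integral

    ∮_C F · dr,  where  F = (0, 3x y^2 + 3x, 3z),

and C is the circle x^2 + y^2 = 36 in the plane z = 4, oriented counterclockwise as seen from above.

Let S be the flat disk x^2 + y^2 ≤ 36 in the plane z = 4, with upward unit normal n̂ = ẑ. By Stokes' theorem,

    ∮_C F · dr = ∬_S (∇ × F) · n̂ dS = ∬_D (curl F)_z dA,

where D is the disk x^2 + y^2 ≤ 36.

Compute the curl of F = (0, 3x y^2 + 3x, 3z):
    (∇ × F)_x = ∂F_z/∂y - ∂F_y/∂z = 0,
    (∇ × F)_y = ∂F_x/∂z - ∂F_z/∂x = 0,
    (∇ × F)_z = ∂F_y/∂x - ∂F_x/∂y = 3y^2 + 3.

On z = 4, (curl F)_z = 3y^2 + 3.

Convert to polar (x = r cos θ, y = r sin θ, dA = r dr dθ); the integrand becomes 3r^2sin(θ)^2 + 3, so

    ∬_D (curl F)_z dA = ∫_0^{2π} ∫_0^{6} (3r^2sin(θ)^2 + 3) · r dr dθ.

Inner (r from 0 to 6): 972sin(θ)^2 + 54.
Outer (θ from 0 to 2π): 1080π.

Therefore ∮_C F · dr = 1080π.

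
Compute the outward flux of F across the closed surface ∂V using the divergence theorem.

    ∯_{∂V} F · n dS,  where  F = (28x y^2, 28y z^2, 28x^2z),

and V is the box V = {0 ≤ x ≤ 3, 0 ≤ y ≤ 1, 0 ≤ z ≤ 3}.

By the divergence theorem,

    ∯_{∂V} F · n dS = ∭_V (∇ · F) dV.

Compute the divergence:
    ∇ · F = ∂F_x/∂x + ∂F_y/∂y + ∂F_z/∂z = 28y^2 + 28z^2 + 28x^2 = 28x^2 + 28y^2 + 28z^2.

V is a rectangular box, so dV = dx dy dz with 0 ≤ x ≤ 3, 0 ≤ y ≤ 1, 0 ≤ z ≤ 3.

Integrate (28x^2 + 28y^2 + 28z^2) over V as an iterated integral:

    ∭_V (∇·F) dV = ∫_0^{3} ∫_0^{1} ∫_0^{3} (28x^2 + 28y^2 + 28z^2) dz dy dx.

Inner (z from 0 to 3): 84x^2 + 84y^2 + 252.
Middle (y from 0 to 1): 84x^2 + 280.
Outer (x from 0 to 3): 1596.

Therefore ∯_{∂V} F · n dS = 1596.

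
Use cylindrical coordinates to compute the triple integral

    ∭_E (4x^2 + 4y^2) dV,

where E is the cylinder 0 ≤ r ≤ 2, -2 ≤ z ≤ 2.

In cylindrical coordinates, x = r cos(θ), y = r sin(θ), z = z, and dV = r dr dθ dz.

The integrand becomes 4r^2, so

    ∭_E (4x^2 + 4y^2) dV = ∫_{0}^{2π} ∫_{0}^{2} ∫_{-2}^{2} (4r^2) · r dz dr dθ.

Inner (z): 16r^3.
Middle (r from 0 to 2): 64.
Outer (θ): 128π.

Therefore the triple integral equals 128π.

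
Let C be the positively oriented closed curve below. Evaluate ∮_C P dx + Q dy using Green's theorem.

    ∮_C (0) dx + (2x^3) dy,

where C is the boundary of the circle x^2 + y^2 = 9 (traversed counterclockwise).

Green's theorem converts the closed line integral into a double integral over the enclosed region D:

    ∮_C P dx + Q dy = ∬_D (∂Q/∂x - ∂P/∂y) dA.

Here P = 0, Q = 2x^3, so

    ∂Q/∂x = 6x^2,    ∂P/∂y = 0,
    ∂Q/∂x - ∂P/∂y = 6x^2.

D is the region x^2 + y^2 ≤ 9. Evaluating the double integral:

In polar coordinates (x = r cos θ, y = r sin θ, dA = r dr dθ) the integrand becomes 6r^2cos(θ)^2, so

    ∬_D (6x^2) dA = ∫_0^{2π} ∫_0^{3} (6r^2cos(θ)^2) · r dr dθ.

Inner (r from 0 to 3): 243cos(θ)^2/2.
Outer (θ from 0 to 2π): 243π/2.

Therefore ∮_C P dx + Q dy = 243π/2.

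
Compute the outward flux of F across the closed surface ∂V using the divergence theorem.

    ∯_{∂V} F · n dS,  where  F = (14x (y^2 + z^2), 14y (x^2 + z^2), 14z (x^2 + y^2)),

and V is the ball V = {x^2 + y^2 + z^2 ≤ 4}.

By the divergence theorem,

    ∯_{∂V} F · n dS = ∭_V (∇ · F) dV.

Compute the divergence:
    ∇ · F = ∂F_x/∂x + ∂F_y/∂y + ∂F_z/∂z = 14y^2 + 14z^2 + 14x^2 + 14z^2 + 14x^2 + 14y^2 = 28x^2 + 28y^2 + 28z^2.

In spherical coordinates, x = ρ sin(φ) cos(θ), y = ρ sin(φ) sin(θ), z = ρ cos(φ), dV = ρ^2 sin(φ) dρ dφ dθ, with 0 ≤ ρ ≤ 2, 0 ≤ φ ≤ π, 0 ≤ θ ≤ 2π.

The integrand, after substitution and multiplying by the volume element, becomes (28ρ^2) · ρ^2 sin(φ), so

    ∭_V (∇·F) dV = ∫_0^{2π} ∫_0^{π} ∫_0^{2} (28ρ^2) · ρ^2 sin(φ) dρ dφ dθ.

Inner (ρ from 0 to 2): 896sin(φ)/5.
Middle (φ from 0 to π): 1792/5.
Outer (θ from 0 to 2π): 3584π/5.

Therefore ∯_{∂V} F · n dS = 3584π/5.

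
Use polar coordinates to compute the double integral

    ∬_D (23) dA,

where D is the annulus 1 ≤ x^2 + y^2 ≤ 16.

The region D is 1 ≤ r ≤ 4, 0 ≤ θ ≤ 2π in polar coordinates, where x = r cos(θ), y = r sin(θ), and dA = r dr dθ.

Under the substitution, the integrand becomes 23, so

    ∬_D (23) dA = ∫_{0}^{2π} ∫_{1}^{4} (23) · r dr dθ.

Inner integral (in r): ∫_{1}^{4} (23) · r dr = 345/2.

Outer integral (in θ): ∫_{0}^{2π} (345/2) dθ = 345π.

Therefore ∬_D (23) dA = 345π.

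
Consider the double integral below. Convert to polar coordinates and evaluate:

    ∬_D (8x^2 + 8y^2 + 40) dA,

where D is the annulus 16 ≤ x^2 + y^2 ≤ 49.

The region D is 4 ≤ r ≤ 7, 0 ≤ θ ≤ 2π in polar coordinates, where x = r cos(θ), y = r sin(θ), and dA = r dr dθ.

Under the substitution, the integrand becomes 8r^2 + 40, so

    ∬_D (8x^2 + 8y^2 + 40) dA = ∫_{0}^{2π} ∫_{4}^{7} (8r^2 + 40) · r dr dθ.

Inner integral (in r): ∫_{4}^{7} (8r^2 + 40) · r dr = 4950.

Outer integral (in θ): ∫_{0}^{2π} (4950) dθ = 9900π.

Therefore ∬_D (8x^2 + 8y^2 + 40) dA = 9900π.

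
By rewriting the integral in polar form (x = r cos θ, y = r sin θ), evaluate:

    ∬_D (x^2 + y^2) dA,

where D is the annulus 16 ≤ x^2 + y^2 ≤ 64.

The region D is 4 ≤ r ≤ 8, 0 ≤ θ ≤ 2π in polar coordinates, where x = r cos(θ), y = r sin(θ), and dA = r dr dθ.

Under the substitution, the integrand becomes r^2, so

    ∬_D (x^2 + y^2) dA = ∫_{0}^{2π} ∫_{4}^{8} (r^2) · r dr dθ.

Inner integral (in r): ∫_{4}^{8} (r^2) · r dr = 960.

Outer integral (in θ): ∫_{0}^{2π} (960) dθ = 1920π.

Therefore ∬_D (x^2 + y^2) dA = 1920π.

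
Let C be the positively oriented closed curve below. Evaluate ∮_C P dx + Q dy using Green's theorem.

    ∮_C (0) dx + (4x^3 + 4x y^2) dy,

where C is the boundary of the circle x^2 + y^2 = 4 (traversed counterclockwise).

Green's theorem converts the closed line integral into a double integral over the enclosed region D:

    ∮_C P dx + Q dy = ∬_D (∂Q/∂x - ∂P/∂y) dA.

Here P = 0, Q = 4x^3 + 4x y^2, so

    ∂Q/∂x = 12x^2 + 4y^2,    ∂P/∂y = 0,
    ∂Q/∂x - ∂P/∂y = 12x^2 + 4y^2.

D is the region x^2 + y^2 ≤ 4. Evaluating the double integral:

In polar coordinates (x = r cos θ, y = r sin θ, dA = r dr dθ) the integrand becomes 4r^2(cos(2θ) + 2), so

    ∬_D (12x^2 + 4y^2) dA = ∫_0^{2π} ∫_0^{2} (4r^2(cos(2θ) + 2)) · r dr dθ.

Inner (r from 0 to 2): 16cos(2θ) + 32.
Outer (θ from 0 to 2π): 64π.

Therefore ∮_C P dx + Q dy = 64π.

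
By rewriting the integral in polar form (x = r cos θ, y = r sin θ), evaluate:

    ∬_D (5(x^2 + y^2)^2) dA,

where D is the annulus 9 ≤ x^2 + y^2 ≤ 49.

The region D is 3 ≤ r ≤ 7, 0 ≤ θ ≤ 2π in polar coordinates, where x = r cos(θ), y = r sin(θ), and dA = r dr dθ.

Under the substitution, the integrand becomes 5r^4, so

    ∬_D (5(x^2 + y^2)^2) dA = ∫_{0}^{2π} ∫_{3}^{7} (5r^4) · r dr dθ.

Inner integral (in r): ∫_{3}^{7} (5r^4) · r dr = 292300/3.

Outer integral (in θ): ∫_{0}^{2π} (292300/3) dθ = 584600π/3.

Therefore ∬_D (5(x^2 + y^2)^2) dA = 584600π/3.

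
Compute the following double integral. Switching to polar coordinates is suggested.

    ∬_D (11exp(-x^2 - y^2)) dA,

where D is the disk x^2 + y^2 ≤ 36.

The region D is 0 ≤ r ≤ 6, 0 ≤ θ ≤ 2π in polar coordinates, where x = r cos(θ), y = r sin(θ), and dA = r dr dθ.

Under the substitution, the integrand becomes 11exp(-r^2), so

    ∬_D (11exp(-x^2 - y^2)) dA = ∫_{0}^{2π} ∫_{0}^{6} (11exp(-r^2)) · r dr dθ.

Inner integral (in r): ∫_{0}^{6} (11exp(-r^2)) · r dr = 11/2 - 11exp(-36)/2.

Outer integral (in θ): ∫_{0}^{2π} (11/2 - 11exp(-36)/2) dθ = -11π exp(-36) + 11π.

Therefore ∬_D (11exp(-x^2 - y^2)) dA = -11π exp(-36) + 11π.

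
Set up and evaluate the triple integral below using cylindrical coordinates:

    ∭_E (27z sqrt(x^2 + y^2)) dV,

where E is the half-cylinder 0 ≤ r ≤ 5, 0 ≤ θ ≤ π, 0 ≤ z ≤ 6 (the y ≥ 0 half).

In cylindrical coordinates, x = r cos(θ), y = r sin(θ), z = z, and dV = r dr dθ dz.

The integrand becomes 27r z, so

    ∭_E (27z sqrt(x^2 + y^2)) dV = ∫_{0}^{π} ∫_{0}^{5} ∫_{0}^{6} (27r z) · r dz dr dθ.

Inner (z): 486r^2.
Middle (r from 0 to 5): 20250.
Outer (θ): 20250π.

Therefore the triple integral equals 20250π.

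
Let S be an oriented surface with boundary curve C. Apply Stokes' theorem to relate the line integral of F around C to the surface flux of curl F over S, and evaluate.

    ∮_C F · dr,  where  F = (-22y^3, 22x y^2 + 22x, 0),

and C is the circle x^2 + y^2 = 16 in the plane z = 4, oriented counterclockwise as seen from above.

Let S be the flat disk x^2 + y^2 ≤ 16 in the plane z = 4, with upward unit normal n̂ = ẑ. By Stokes' theorem,

    ∮_C F · dr = ∬_S (∇ × F) · n̂ dS = ∬_D (curl F)_z dA,

where D is the disk x^2 + y^2 ≤ 16.

Compute the curl of F = (-22y^3, 22x y^2 + 22x, 0):
    (∇ × F)_x = ∂F_z/∂y - ∂F_y/∂z = 0,
    (∇ × F)_y = ∂F_x/∂z - ∂F_z/∂x = 0,
    (∇ × F)_z = ∂F_y/∂x - ∂F_x/∂y = 88y^2 + 22.

On z = 4, (curl F)_z = 88y^2 + 22.

Convert to polar (x = r cos θ, y = r sin θ, dA = r dr dθ); the integrand becomes 88r^2sin(θ)^2 + 22, so

    ∬_D (curl F)_z dA = ∫_0^{2π} ∫_0^{4} (88r^2sin(θ)^2 + 22) · r dr dθ.

Inner (r from 0 to 4): 5632sin(θ)^2 + 176.
Outer (θ from 0 to 2π): 5984π.

Therefore ∮_C F · dr = 5984π.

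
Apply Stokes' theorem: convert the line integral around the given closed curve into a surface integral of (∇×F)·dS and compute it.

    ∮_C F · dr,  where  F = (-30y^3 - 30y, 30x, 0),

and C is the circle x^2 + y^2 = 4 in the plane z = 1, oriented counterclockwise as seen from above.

Let S be the flat disk x^2 + y^2 ≤ 4 in the plane z = 1, with upward unit normal n̂ = ẑ. By Stokes' theorem,

    ∮_C F · dr = ∬_S (∇ × F) · n̂ dS = ∬_D (curl F)_z dA,

where D is the disk x^2 + y^2 ≤ 4.

Compute the curl of F = (-30y^3 - 30y, 30x, 0):
    (∇ × F)_x = ∂F_z/∂y - ∂F_y/∂z = 0,
    (∇ × F)_y = ∂F_x/∂z - ∂F_z/∂x = 0,
    (∇ × F)_z = ∂F_y/∂x - ∂F_x/∂y = 90y^2 + 60.

On z = 1, (curl F)_z = 90y^2 + 60.

Convert to polar (x = r cos θ, y = r sin θ, dA = r dr dθ); the integrand becomes 90r^2sin(θ)^2 + 60, so

    ∬_D (curl F)_z dA = ∫_0^{2π} ∫_0^{2} (90r^2sin(θ)^2 + 60) · r dr dθ.

Inner (r from 0 to 2): 360sin(θ)^2 + 120.
Outer (θ from 0 to 2π): 600π.

Therefore ∮_C F · dr = 600π.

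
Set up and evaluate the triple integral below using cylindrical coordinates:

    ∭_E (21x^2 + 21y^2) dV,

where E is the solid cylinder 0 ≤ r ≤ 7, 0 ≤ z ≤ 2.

In cylindrical coordinates, x = r cos(θ), y = r sin(θ), z = z, and dV = r dr dθ dz.

The integrand becomes 21r^2, so

    ∭_E (21x^2 + 21y^2) dV = ∫_{0}^{2π} ∫_{0}^{7} ∫_{0}^{2} (21r^2) · r dz dr dθ.

Inner (z): 42r^3.
Middle (r from 0 to 7): 50421/2.
Outer (θ): 50421π.

Therefore the triple integral equals 50421π.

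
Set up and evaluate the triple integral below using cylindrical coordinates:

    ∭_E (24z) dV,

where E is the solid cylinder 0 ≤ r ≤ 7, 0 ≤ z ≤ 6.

In cylindrical coordinates, x = r cos(θ), y = r sin(θ), z = z, and dV = r dr dθ dz.

The integrand becomes 24z, so

    ∭_E (24z) dV = ∫_{0}^{2π} ∫_{0}^{7} ∫_{0}^{6} (24z) · r dz dr dθ.

Inner (z): 432r.
Middle (r from 0 to 7): 10584.
Outer (θ): 21168π.

Therefore the triple integral equals 21168π.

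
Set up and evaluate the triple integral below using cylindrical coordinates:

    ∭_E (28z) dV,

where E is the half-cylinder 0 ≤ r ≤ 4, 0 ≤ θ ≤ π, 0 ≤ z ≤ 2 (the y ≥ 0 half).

In cylindrical coordinates, x = r cos(θ), y = r sin(θ), z = z, and dV = r dr dθ dz.

The integrand becomes 28z, so

    ∭_E (28z) dV = ∫_{0}^{π} ∫_{0}^{4} ∫_{0}^{2} (28z) · r dz dr dθ.

Inner (z): 56r.
Middle (r from 0 to 4): 448.
Outer (θ): 448π.

Therefore the triple integral equals 448π.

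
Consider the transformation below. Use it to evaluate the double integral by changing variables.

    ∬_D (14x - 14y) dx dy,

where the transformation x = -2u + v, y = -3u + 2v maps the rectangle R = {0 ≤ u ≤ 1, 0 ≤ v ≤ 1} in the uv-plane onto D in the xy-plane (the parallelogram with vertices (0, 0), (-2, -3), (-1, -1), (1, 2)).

Compute the Jacobian determinant of (x, y) with respect to (u, v):

    ∂(x,y)/∂(u,v) = | -2  1 | = (-2)(2) - (1)(-3) = -1.
                   | -3  2 |

Its absolute value is |J| = 1 (the area scaling factor).

Substituting x = -2u + v, y = -3u + 2v into the integrand,

    14x - 14y → 14u - 14v,

so the integral becomes

    ∬_R (14u - 14v) · |J| du dv = ∫_0^1 ∫_0^1 (14u - 14v) dv du.

Inner (v): 14u - 7.
Outer (u): 0.

Therefore ∬_D (14x - 14y) dx dy = 0.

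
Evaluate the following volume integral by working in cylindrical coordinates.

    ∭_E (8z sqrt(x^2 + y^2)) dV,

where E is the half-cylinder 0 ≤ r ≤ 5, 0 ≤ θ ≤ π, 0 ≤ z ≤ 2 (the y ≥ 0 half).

In cylindrical coordinates, x = r cos(θ), y = r sin(θ), z = z, and dV = r dr dθ dz.

The integrand becomes 8r z, so

    ∭_E (8z sqrt(x^2 + y^2)) dV = ∫_{0}^{π} ∫_{0}^{5} ∫_{0}^{2} (8r z) · r dz dr dθ.

Inner (z): 16r^2.
Middle (r from 0 to 5): 2000/3.
Outer (θ): 2000π/3.

Therefore the triple integral equals 2000π/3.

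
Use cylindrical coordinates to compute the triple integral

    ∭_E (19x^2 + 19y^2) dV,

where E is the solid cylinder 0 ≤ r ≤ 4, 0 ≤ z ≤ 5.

In cylindrical coordinates, x = r cos(θ), y = r sin(θ), z = z, and dV = r dr dθ dz.

The integrand becomes 19r^2, so

    ∭_E (19x^2 + 19y^2) dV = ∫_{0}^{2π} ∫_{0}^{4} ∫_{0}^{5} (19r^2) · r dz dr dθ.

Inner (z): 95r^3.
Middle (r from 0 to 4): 6080.
Outer (θ): 12160π.

Therefore the triple integral equals 12160π.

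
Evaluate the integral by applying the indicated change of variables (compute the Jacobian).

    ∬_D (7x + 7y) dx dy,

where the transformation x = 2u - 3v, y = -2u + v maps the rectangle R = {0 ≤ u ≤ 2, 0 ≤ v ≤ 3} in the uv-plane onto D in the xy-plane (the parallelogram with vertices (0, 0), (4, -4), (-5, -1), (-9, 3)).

Compute the Jacobian determinant of (x, y) with respect to (u, v):

    ∂(x,y)/∂(u,v) = | 2  -3 | = (2)(1) - (-3)(-2) = -4.
                   | -2  1 |

Its absolute value is |J| = 4 (the area scaling factor).

Substituting x = 2u - 3v, y = -2u + v into the integrand,

    7x + 7y → -14v,

so the integral becomes

    ∬_R (-14v) · |J| du dv = ∫_0^2 ∫_0^3 (-56v) dv du.

Inner (v): -252.
Outer (u): -504.

Therefore ∬_D (7x + 7y) dx dy = -504.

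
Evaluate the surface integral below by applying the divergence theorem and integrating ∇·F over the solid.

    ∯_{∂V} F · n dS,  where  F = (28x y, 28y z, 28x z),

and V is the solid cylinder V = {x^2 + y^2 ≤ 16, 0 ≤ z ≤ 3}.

By the divergence theorem,

    ∯_{∂V} F · n dS = ∭_V (∇ · F) dV.

Compute the divergence:
    ∇ · F = ∂F_x/∂x + ∂F_y/∂y + ∂F_z/∂z = 28y + 28z + 28x = 28x + 28y + 28z.

In cylindrical coordinates, x = r cos(θ), y = r sin(θ), z = z, dV = r dr dθ dz, with 0 ≤ r ≤ 4, 0 ≤ θ ≤ 2π, 0 ≤ z ≤ 3.

The integrand, after substitution and multiplying by the volume element, becomes (28sqrt(2)r sin(θ + π/4) + 28z) · r, so

    ∭_V (∇·F) dV = ∫_0^{2π} ∫_0^{4} ∫_0^{3} (28sqrt(2)r sin(θ + π/4) + 28z) · r dz dr dθ.

Inner (z from 0 to 3): 42r (2sqrt(2)r sin(θ + π/4) + 3).
Middle (r from 0 to 4): 1792sqrt(2)sin(θ + π/4) + 1008.
Outer (θ from 0 to 2π): 2016π.

Therefore ∯_{∂V} F · n dS = 2016π.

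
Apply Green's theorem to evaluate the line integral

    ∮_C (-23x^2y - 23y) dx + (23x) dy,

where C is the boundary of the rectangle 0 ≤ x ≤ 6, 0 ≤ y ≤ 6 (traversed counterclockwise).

Green's theorem converts the closed line integral into a double integral over the enclosed region D:

    ∮_C P dx + Q dy = ∬_D (∂Q/∂x - ∂P/∂y) dA.

Here P = -23x^2y - 23y, Q = 23x, so

    ∂Q/∂x = 23,    ∂P/∂y = -23x^2 - 23,
    ∂Q/∂x - ∂P/∂y = 23x^2 + 46.

D is the region 0 ≤ x ≤ 6, 0 ≤ y ≤ 6. Evaluating the double integral:

    ∬_D (23x^2 + 46) dA = ∫_0^{6} ∫_0^{6} (23x^2 + 46) dy dx.

Inner (y from 0 to 6): 138x^2 + 276.
Outer (x from 0 to 6): 11592.

Therefore ∮_C P dx + Q dy = 11592.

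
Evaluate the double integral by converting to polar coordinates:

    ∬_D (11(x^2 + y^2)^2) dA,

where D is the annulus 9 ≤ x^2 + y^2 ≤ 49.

The region D is 3 ≤ r ≤ 7, 0 ≤ θ ≤ 2π in polar coordinates, where x = r cos(θ), y = r sin(θ), and dA = r dr dθ.

Under the substitution, the integrand becomes 11r^4, so

    ∬_D (11(x^2 + y^2)^2) dA = ∫_{0}^{2π} ∫_{3}^{7} (11r^4) · r dr dθ.

Inner integral (in r): ∫_{3}^{7} (11r^4) · r dr = 643060/3.

Outer integral (in θ): ∫_{0}^{2π} (643060/3) dθ = 1286120π/3.

Therefore ∬_D (11(x^2 + y^2)^2) dA = 1286120π/3.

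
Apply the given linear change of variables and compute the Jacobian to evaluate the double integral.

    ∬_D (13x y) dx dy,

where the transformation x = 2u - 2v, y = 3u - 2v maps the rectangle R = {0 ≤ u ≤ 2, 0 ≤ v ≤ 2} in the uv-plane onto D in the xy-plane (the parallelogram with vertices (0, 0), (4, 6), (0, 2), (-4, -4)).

Compute the Jacobian determinant of (x, y) with respect to (u, v):

    ∂(x,y)/∂(u,v) = | 2  -2 | = (2)(-2) - (-2)(3) = 2.
                   | 3  -2 |

Its absolute value is |J| = 2 (the area scaling factor).

Substituting x = 2u - 2v, y = 3u - 2v into the integrand,

    13x y → 78u^2 - 130u v + 52v^2,

so the integral becomes

    ∬_R (78u^2 - 130u v + 52v^2) · |J| du dv = ∫_0^2 ∫_0^2 (156u^2 - 260u v + 104v^2) dv du.

Inner (v): 312u^2 - 520u + 832/3.
Outer (u): 1040/3.

Therefore ∬_D (13x y) dx dy = 1040/3.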